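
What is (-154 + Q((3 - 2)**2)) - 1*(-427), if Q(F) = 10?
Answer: 283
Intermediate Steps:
(-154 + Q((3 - 2)**2)) - 1*(-427) = (-154 + 10) - 1*(-427) = -144 + 427 = 283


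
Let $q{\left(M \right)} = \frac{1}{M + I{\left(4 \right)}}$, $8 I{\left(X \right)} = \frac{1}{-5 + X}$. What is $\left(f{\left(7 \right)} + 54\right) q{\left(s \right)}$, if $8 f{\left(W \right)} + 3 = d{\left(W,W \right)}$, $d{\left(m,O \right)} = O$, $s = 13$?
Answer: $\frac{436}{103} \approx 4.233$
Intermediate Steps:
$I{\left(X \right)} = \frac{1}{8 \left(-5 + X\right)}$
$f{\left(W \right)} = - \frac{3}{8} + \frac{W}{8}$
$q{\left(M \right)} = \frac{1}{- \frac{1}{8} + M}$ ($q{\left(M \right)} = \frac{1}{M + \frac{1}{8 \left(-5 + 4\right)}} = \frac{1}{M + \frac{1}{8 \left(-1\right)}} = \frac{1}{M + \frac{1}{8} \left(-1\right)} = \frac{1}{M - \frac{1}{8}} = \frac{1}{- \frac{1}{8} + M}$)
$\left(f{\left(7 \right)} + 54\right) q{\left(s \right)} = \left(\left(- \frac{3}{8} + \frac{1}{8} \cdot 7\right) + 54\right) \frac{8}{-1 + 8 \cdot 13} = \left(\left(- \frac{3}{8} + \frac{7}{8}\right) + 54\right) \frac{8}{-1 + 104} = \left(\frac{1}{2} + 54\right) \frac{8}{103} = \frac{109 \cdot 8 \cdot \frac{1}{103}}{2} = \frac{109}{2} \cdot \frac{8}{103} = \frac{436}{103}$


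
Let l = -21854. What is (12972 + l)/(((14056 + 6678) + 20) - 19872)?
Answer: -4441/441 ≈ -10.070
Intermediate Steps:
(12972 + l)/(((14056 + 6678) + 20) - 19872) = (12972 - 21854)/(((14056 + 6678) + 20) - 19872) = -8882/((20734 + 20) - 19872) = -8882/(20754 - 19872) = -8882/882 = -8882*1/882 = -4441/441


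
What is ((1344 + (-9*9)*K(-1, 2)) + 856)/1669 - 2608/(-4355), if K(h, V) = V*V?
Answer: 12522732/7268495 ≈ 1.7229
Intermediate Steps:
K(h, V) = V**2
((1344 + (-9*9)*K(-1, 2)) + 856)/1669 - 2608/(-4355) = ((1344 - 9*9*2**2) + 856)/1669 - 2608/(-4355) = ((1344 - 81*4) + 856)*(1/1669) - 2608*(-1/4355) = ((1344 - 324) + 856)*(1/1669) + 2608/4355 = (1020 + 856)*(1/1669) + 2608/4355 = 1876*(1/1669) + 2608/4355 = 1876/1669 + 2608/4355 = 12522732/7268495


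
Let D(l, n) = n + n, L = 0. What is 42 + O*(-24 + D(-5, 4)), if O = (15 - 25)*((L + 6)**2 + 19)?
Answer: 8842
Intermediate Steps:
D(l, n) = 2*n
O = -550 (O = (15 - 25)*((0 + 6)**2 + 19) = -10*(6**2 + 19) = -10*(36 + 19) = -10*55 = -550)
42 + O*(-24 + D(-5, 4)) = 42 - 550*(-24 + 2*4) = 42 - 550*(-24 + 8) = 42 - 550*(-16) = 42 + 8800 = 8842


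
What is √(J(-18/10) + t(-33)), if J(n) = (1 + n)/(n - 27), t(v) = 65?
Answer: √2341/6 ≈ 8.0640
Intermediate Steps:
J(n) = (1 + n)/(-27 + n)
√(J(-18/10) + t(-33)) = √((1 - 18/10)/(-27 - 18/10) + 65) = √((1 + (⅒)*(-18))/(-27 + (⅒)*(-18)) + 65) = √((1 - 9/5)/(-27 - 9/5) + 65) = √(-⅘/(-144/5) + 65) = √(-5/144*(-⅘) + 65) = √(1/36 + 65) = √(2341/36) = √2341/6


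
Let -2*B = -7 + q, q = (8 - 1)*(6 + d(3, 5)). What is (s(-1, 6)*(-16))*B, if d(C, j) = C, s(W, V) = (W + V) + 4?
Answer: 4032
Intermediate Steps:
s(W, V) = 4 + V + W (s(W, V) = (V + W) + 4 = 4 + V + W)
q = 63 (q = (8 - 1)*(6 + 3) = 7*9 = 63)
B = -28 (B = -(-7 + 63)/2 = -½*56 = -28)
(s(-1, 6)*(-16))*B = ((4 + 6 - 1)*(-16))*(-28) = (9*(-16))*(-28) = -144*(-28) = 4032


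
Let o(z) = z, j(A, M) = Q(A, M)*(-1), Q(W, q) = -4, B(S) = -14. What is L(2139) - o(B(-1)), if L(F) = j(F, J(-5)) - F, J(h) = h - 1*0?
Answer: -2121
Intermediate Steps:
J(h) = h (J(h) = h + 0 = h)
j(A, M) = 4 (j(A, M) = -4*(-1) = 4)
L(F) = 4 - F
L(2139) - o(B(-1)) = (4 - 1*2139) - 1*(-14) = (4 - 2139) + 14 = -2135 + 14 = -2121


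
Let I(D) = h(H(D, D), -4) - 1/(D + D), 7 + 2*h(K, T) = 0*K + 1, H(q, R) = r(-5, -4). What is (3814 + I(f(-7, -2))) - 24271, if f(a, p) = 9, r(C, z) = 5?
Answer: -368281/18 ≈ -20460.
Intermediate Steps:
H(q, R) = 5
h(K, T) = -3 (h(K, T) = -7/2 + (0*K + 1)/2 = -7/2 + (0 + 1)/2 = -7/2 + (1/2)*1 = -7/2 + 1/2 = -3)
I(D) = -3 - 1/(2*D) (I(D) = -3 - 1/(D + D) = -3 - 1/(2*D))
(3814 + I(f(-7, -2))) - 24271 = (3814 + (-3 - 1/2/9)) - 24271 = (3814 + (-3 - 1/2*1/9)) - 24271 = (3814 + (-3 - 1/18)) - 24271 = (3814 - 55/18) - 24271 = 68597/18 - 24271 = -368281/18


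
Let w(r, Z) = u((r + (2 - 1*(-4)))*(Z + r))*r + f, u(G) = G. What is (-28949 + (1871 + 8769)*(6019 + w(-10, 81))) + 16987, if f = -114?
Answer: 93034838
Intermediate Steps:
w(r, Z) = -114 + r*(6 + r)*(Z + r) (w(r, Z) = ((r + (2 - 1*(-4)))*(Z + r))*r - 114 = ((r + (2 + 4))*(Z + r))*r - 114 = ((r + 6)*(Z + r))*r - 114 = ((6 + r)*(Z + r))*r - 114 = r*(6 + r)*(Z + r) - 114 = -114 + r*(6 + r)*(Z + r))
(-28949 + (1871 + 8769)*(6019 + w(-10, 81))) + 16987 = (-28949 + (1871 + 8769)*(6019 + (-114 - 10*((-10)² + 6*81 + 6*(-10) + 81*(-10))))) + 16987 = (-28949 + 10640*(6019 + (-114 - 10*(100 + 486 - 60 - 810)))) + 16987 = (-28949 + 10640*(6019 + (-114 - 10*(-284)))) + 16987 = (-28949 + 10640*(6019 + (-114 + 2840))) + 16987 = (-28949 + 10640*(6019 + 2726)) + 16987 = (-28949 + 10640*8745) + 16987 = (-28949 + 93046800) + 16987 = 93017851 + 16987 = 93034838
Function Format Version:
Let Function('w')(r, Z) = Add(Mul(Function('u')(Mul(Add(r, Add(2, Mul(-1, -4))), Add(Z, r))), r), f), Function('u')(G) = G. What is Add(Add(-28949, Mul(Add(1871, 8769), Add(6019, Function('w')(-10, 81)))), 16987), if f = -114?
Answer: 93034838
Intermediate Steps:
Function('w')(r, Z) = Add(-114, Mul(r, Add(6, r), Add(Z, r))) (Function('w')(r, Z) = Add(Mul(Mul(Add(r, Add(2, Mul(-1, -4))), Add(Z, r)), r), -114) = Add(Mul(Mul(Add(r, Add(2, 4)), Add(Z, r)), r), -114) = Add(Mul(Mul(Add(r, 6), Add(Z, r)), r), -114) = Add(Mul(Mul(Add(6, r), Add(Z, r)), r), -114) = Add(Mul(r, Add(6, r), Add(Z, r)), -114) = Add(-114, Mul(r, Add(6, r), Add(Z, r))))
Add(Add(-28949, Mul(Add(1871, 8769), Add(6019, Function('w')(-10, 81)))), 16987) = Add(Add(-28949, Mul(Add(1871, 8769), Add(6019, Add(-114, Mul(-10, Add(Pow(-10, 2), Mul(6, 81), Mul(6, -10), Mul(81, -10))))))), 16987) = Add(Add(-28949, Mul(10640, Add(6019, Add(-114, Mul(-10, Add(100, 486, -60, -810)))))), 16987) = Add(Add(-28949, Mul(10640, Add(6019, Add(-114, Mul(-10, -284))))), 16987) = Add(Add(-28949, Mul(10640, Add(6019, Add(-114, 2840)))), 16987) = Add(Add(-28949, Mul(10640, Add(6019, 2726))), 16987) = Add(Add(-28949, Mul(10640, 8745)), 16987) = Add(Add(-28949, 93046800), 16987) = Add(93017851, 16987) = 93034838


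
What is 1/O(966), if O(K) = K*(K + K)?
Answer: 1/1866312 ≈ 5.3582e-7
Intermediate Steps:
O(K) = 2*K**2 (O(K) = K*(2*K) = 2*K**2)
1/O(966) = 1/(2*966**2) = 1/(2*933156) = 1/1866312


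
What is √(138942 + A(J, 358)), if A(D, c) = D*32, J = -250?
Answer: √130942 ≈ 361.86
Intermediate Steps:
A(D, c) = 32*D
√(138942 + A(J, 358)) = √(138942 + 32*(-250)) = √(138942 - 8000) = √130942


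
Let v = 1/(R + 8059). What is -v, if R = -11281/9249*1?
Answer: -9249/74526410 ≈ -0.00012410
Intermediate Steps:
R = -11281/9249 (R = -11281*1/9249*1 = -11281/9249*1 = -11281/9249 ≈ -1.2197)
v = 9249/74526410 (v = 1/(-11281/9249 + 8059) = 1/(74526410/9249) = 9249/74526410 ≈ 0.00012410)
-v = -1*9249/74526410 = -9249/74526410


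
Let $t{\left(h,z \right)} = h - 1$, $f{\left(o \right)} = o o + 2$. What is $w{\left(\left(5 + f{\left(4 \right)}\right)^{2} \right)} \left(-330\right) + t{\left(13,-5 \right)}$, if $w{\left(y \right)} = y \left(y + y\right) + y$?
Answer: $-184869618$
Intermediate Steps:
$f{\left(o \right)} = 2 + o^{2}$ ($f{\left(o \right)} = o^{2} + 2 = 2 + o^{2}$)
$t{\left(h,z \right)} = -1 + h$
$w{\left(y \right)} = y + 2 y^{2}$ ($w{\left(y \right)} = y 2 y + y = 2 y^{2} + y = y + 2 y^{2}$)
$w{\left(\left(5 + f{\left(4 \right)}\right)^{2} \right)} \left(-330\right) + t{\left(13,-5 \right)} = \left(5 + \left(2 + 4^{2}\right)\right)^{2} \left(1 + 2 \left(5 + \left(2 + 4^{2}\right)\right)^{2}\right) \left(-330\right) + \left(-1 + 13\right) = \left(5 + \left(2 + 16\right)\right)^{2} \left(1 + 2 \left(5 + \left(2 + 16\right)\right)^{2}\right) \left(-330\right) + 12 = \left(5 + 18\right)^{2} \left(1 + 2 \left(5 + 18\right)^{2}\right) \left(-330\right) + 12 = 23^{2} \left(1 + 2 \cdot 23^{2}\right) \left(-330\right) + 12 = 529 \left(1 + 2 \cdot 529\right) \left(-330\right) + 12 = 529 \left(1 + 1058\right) \left(-330\right) + 12 = 529 \cdot 1059 \left(-330\right) + 12 = 560211 \left(-330\right) + 12 = -184869630 + 12 = -184869618$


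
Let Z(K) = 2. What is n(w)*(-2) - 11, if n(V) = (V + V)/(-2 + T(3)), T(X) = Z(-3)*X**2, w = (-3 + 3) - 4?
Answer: -10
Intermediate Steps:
w = -4 (w = 0 - 4 = -4)
T(X) = 2*X**2
n(V) = V/8 (n(V) = (V + V)/(-2 + 2*3**2) = (2*V)/(-2 + 2*9) = (2*V)/(-2 + 18) = (2*V)/16 = (2*V)*(1/16) = V/8)
n(w)*(-2) - 11 = ((1/8)*(-4))*(-2) - 11 = -1/2*(-2) - 11 = 1 - 11 = -10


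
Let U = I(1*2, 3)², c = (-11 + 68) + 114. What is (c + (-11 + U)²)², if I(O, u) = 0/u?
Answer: 85264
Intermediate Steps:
I(O, u) = 0
c = 171 (c = 57 + 114 = 171)
U = 0 (U = 0² = 0)
(c + (-11 + U)²)² = (171 + (-11 + 0)²)² = (171 + (-11)²)² = (171 + 121)² = 292² = 85264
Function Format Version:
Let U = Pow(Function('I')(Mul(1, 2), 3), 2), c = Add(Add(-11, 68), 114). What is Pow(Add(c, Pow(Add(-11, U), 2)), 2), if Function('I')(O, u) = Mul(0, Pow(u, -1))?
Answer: 85264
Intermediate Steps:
Function('I')(O, u) = 0
c = 171 (c = Add(57, 114) = 171)
U = 0 (U = Pow(0, 2) = 0)
Pow(Add(c, Pow(Add(-11, U), 2)), 2) = Pow(Add(171, Pow(Add(-11, 0), 2)), 2) = Pow(Add(171, Pow(-11, 2)), 2) = Pow(Add(171, 121), 2) = Pow(292, 2) = 85264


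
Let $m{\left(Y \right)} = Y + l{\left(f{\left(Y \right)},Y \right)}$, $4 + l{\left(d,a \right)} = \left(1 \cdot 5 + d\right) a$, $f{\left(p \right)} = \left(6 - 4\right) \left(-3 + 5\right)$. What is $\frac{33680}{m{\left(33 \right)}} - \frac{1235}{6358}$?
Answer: $\frac{106867415}{1036354} \approx 103.12$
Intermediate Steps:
$f{\left(p \right)} = 4$ ($f{\left(p \right)} = 2 \cdot 2 = 4$)
$l{\left(d,a \right)} = -4 + a \left(5 + d\right)$ ($l{\left(d,a \right)} = -4 + \left(1 \cdot 5 + d\right) a = -4 + \left(5 + d\right) a = -4 + a \left(5 + d\right)$)
$m{\left(Y \right)} = -4 + 10 Y$ ($m{\left(Y \right)} = Y + \left(-4 + 5 Y + Y 4\right) = Y + \left(-4 + 5 Y + 4 Y\right) = Y + \left(-4 + 9 Y\right) = -4 + 10 Y$)
$\frac{33680}{m{\left(33 \right)}} - \frac{1235}{6358} = \frac{33680}{-4 + 10 \cdot 33} - \frac{1235}{6358} = \frac{33680}{-4 + 330} - \frac{1235}{6358} = \frac{33680}{326} - \frac{1235}{6358} = 33680 \cdot \frac{1}{326} - \frac{1235}{6358} = \frac{16840}{163} - \frac{1235}{6358} = \frac{106867415}{1036354}$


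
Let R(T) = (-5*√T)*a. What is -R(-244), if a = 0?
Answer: 0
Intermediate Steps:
R(T) = 0 (R(T) = -5*√T*0 = 0)
-R(-244) = -1*0 = 0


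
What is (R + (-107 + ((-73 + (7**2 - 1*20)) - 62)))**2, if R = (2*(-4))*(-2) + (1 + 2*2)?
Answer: 36864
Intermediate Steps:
R = 21 (R = -8*(-2) + (1 + 4) = 16 + 5 = 21)
(R + (-107 + ((-73 + (7**2 - 1*20)) - 62)))**2 = (21 + (-107 + ((-73 + (7**2 - 1*20)) - 62)))**2 = (21 + (-107 + ((-73 + (49 - 20)) - 62)))**2 = (21 + (-107 + ((-73 + 29) - 62)))**2 = (21 + (-107 + (-44 - 62)))**2 = (21 + (-107 - 106))**2 = (21 - 213)**2 = (-192)**2 = 36864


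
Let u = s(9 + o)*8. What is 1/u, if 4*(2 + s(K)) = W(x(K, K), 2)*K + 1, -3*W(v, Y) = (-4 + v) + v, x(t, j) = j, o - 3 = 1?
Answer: -3/614 ≈ -0.0048860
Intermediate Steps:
o = 4 (o = 3 + 1 = 4)
W(v, Y) = 4/3 - 2*v/3 (W(v, Y) = -((-4 + v) + v)/3 = -(-4 + 2*v)/3 = 4/3 - 2*v/3)
s(K) = -7/4 + K*(4/3 - 2*K/3)/4 (s(K) = -2 + ((4/3 - 2*K/3)*K + 1)/4 = -2 + (K*(4/3 - 2*K/3) + 1)/4 = -2 + (1 + K*(4/3 - 2*K/3))/4 = -2 + (1/4 + K*(4/3 - 2*K/3)/4) = -7/4 + K*(4/3 - 2*K/3)/4)
u = -614/3 (u = (-7/4 - (9 + 4)*(-2 + (9 + 4))/6)*8 = (-7/4 - 1/6*13*(-2 + 13))*8 = (-7/4 - 1/6*13*11)*8 = (-7/4 - 143/6)*8 = -307/12*8 = -614/3 ≈ -204.67)
1/u = 1/(-614/3) = -3/614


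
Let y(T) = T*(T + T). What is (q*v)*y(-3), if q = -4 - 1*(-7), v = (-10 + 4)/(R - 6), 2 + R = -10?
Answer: 18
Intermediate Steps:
R = -12 (R = -2 - 10 = -12)
v = 1/3 (v = (-10 + 4)/(-12 - 6) = -6/(-18) = -6*(-1/18) = 1/3 ≈ 0.33333)
y(T) = 2*T**2 (y(T) = T*(2*T) = 2*T**2)
q = 3 (q = -4 + 7 = 3)
(q*v)*y(-3) = (3*(1/3))*(2*(-3)**2) = 1*(2*9) = 1*18 = 18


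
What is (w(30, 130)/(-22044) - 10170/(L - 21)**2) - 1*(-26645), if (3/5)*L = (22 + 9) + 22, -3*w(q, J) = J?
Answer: 4493384743945/168653133 ≈ 26643.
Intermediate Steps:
w(q, J) = -J/3
L = 265/3 (L = 5*((22 + 9) + 22)/3 = 5*(31 + 22)/3 = (5/3)*53 = 265/3 ≈ 88.333)
(w(30, 130)/(-22044) - 10170/(L - 21)**2) - 1*(-26645) = (-1/3*130/(-22044) - 10170/(265/3 - 21)**2) - 1*(-26645) = (-130/3*(-1/22044) - 10170/((202/3)**2)) + 26645 = (65/33066 - 10170/40804/9) + 26645 = (65/33066 - 10170*9/40804) + 26645 = (65/33066 - 45765/20402) + 26645 = -377984840/168653133 + 26645 = 4493384743945/168653133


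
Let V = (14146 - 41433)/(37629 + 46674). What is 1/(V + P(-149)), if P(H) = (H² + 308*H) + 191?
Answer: -84303/1981147787 ≈ -4.2553e-5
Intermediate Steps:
P(H) = 191 + H² + 308*H
V = -27287/84303 ≈ -0.32368
1/(V + P(-149)) = 1/(-27287/84303 + (191 + (-149)² + 308*(-149))) = 1/(-27287/84303 + (191 + 22201 - 45892)) = 1/(-27287/84303 - 23500) = 1/(-1981147787/84303) = -84303/1981147787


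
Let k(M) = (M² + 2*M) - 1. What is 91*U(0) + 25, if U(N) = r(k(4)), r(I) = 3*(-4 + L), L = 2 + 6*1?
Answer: 1117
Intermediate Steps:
k(M) = -1 + M² + 2*M
L = 8 (L = 2 + 6 = 8)
r(I) = 12 (r(I) = 3*(-4 + 8) = 3*4 = 12)
U(N) = 12
91*U(0) + 25 = 91*12 + 25 = 1092 + 25 = 1117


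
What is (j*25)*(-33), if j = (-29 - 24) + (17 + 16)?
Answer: 16500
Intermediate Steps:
j = -20 (j = -53 + 33 = -20)
(j*25)*(-33) = -20*25*(-33) = -500*(-33) = 16500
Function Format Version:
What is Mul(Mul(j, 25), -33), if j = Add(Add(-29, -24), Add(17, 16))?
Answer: 16500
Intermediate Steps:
j = -20 (j = Add(-53, 33) = -20)
Mul(Mul(j, 25), -33) = Mul(Mul(-20, 25), -33) = Mul(-500, -33) = 16500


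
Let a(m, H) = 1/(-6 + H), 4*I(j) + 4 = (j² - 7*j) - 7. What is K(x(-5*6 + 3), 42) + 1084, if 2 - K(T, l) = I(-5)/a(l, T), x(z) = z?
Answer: 5961/4 ≈ 1490.3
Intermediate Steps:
I(j) = -11/4 - 7*j/4 + j²/4 (I(j) = -1 + ((j² - 7*j) - 7)/4 = -1 + (-7 + j² - 7*j)/4 = -1 + (-7/4 - 7*j/4 + j²/4) = -11/4 - 7*j/4 + j²/4)
K(T, l) = 151/2 - 49*T/4 (K(T, l) = 2 - (-11/4 - 7/4*(-5) + (¼)*(-5)²)/(1/(-6 + T)) = 2 - (-11/4 + 35/4 + (¼)*25)*(-6 + T) = 2 - (-11/4 + 35/4 + 25/4)*(-6 + T) = 2 - 49*(-6 + T)/4 = 2 - (-147/2 + 49*T/4) = 2 + (147/2 - 49*T/4) = 151/2 - 49*T/4)
K(x(-5*6 + 3), 42) + 1084 = (151/2 - 49*(-5*6 + 3)/4) + 1084 = (151/2 - 49*(-30 + 3)/4) + 1084 = (151/2 - 49/4*(-27)) + 1084 = (151/2 + 1323/4) + 1084 = 1625/4 + 1084 = 5961/4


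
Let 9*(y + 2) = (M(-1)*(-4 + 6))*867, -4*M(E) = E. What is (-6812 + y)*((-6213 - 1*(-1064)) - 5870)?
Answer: 149105435/2 ≈ 7.4553e+7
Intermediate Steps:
M(E) = -E/4
y = 277/6 (y = -2 + (((-¼*(-1))*(-4 + 6))*867)/9 = -2 + (((¼)*2)*867)/9 = -2 + ((½)*867)/9 = -2 + (⅑)*(867/2) = -2 + 289/6 = 277/6 ≈ 46.167)
(-6812 + y)*((-6213 - 1*(-1064)) - 5870) = (-6812 + 277/6)*((-6213 - 1*(-1064)) - 5870) = -40595*((-6213 + 1064) - 5870)/6 = -40595*(-5149 - 5870)/6 = -40595/6*(-11019) = 149105435/2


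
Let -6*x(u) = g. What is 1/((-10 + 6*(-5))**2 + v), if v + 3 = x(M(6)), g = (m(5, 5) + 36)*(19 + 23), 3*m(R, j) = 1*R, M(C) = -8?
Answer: 3/4000 ≈ 0.00075000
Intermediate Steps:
m(R, j) = R/3 (m(R, j) = (1*R)/3 = R/3)
g = 1582 (g = ((1/3)*5 + 36)*(19 + 23) = (5/3 + 36)*42 = (113/3)*42 = 1582)
x(u) = -791/3 (x(u) = -1/6*1582 = -791/3)
v = -800/3 (v = -3 - 791/3 = -800/3 ≈ -266.67)
1/((-10 + 6*(-5))**2 + v) = 1/((-10 + 6*(-5))**2 - 800/3) = 1/((-10 - 30)**2 - 800/3) = 1/((-40)**2 - 800/3) = 1/(1600 - 800/3) = 1/(4000/3) = 3/4000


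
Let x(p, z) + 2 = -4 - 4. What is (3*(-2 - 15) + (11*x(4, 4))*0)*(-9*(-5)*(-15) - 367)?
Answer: 53142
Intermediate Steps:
x(p, z) = -10 (x(p, z) = -2 + (-4 - 4) = -2 - 8 = -10)
(3*(-2 - 15) + (11*x(4, 4))*0)*(-9*(-5)*(-15) - 367) = (3*(-2 - 15) + (11*(-10))*0)*(-9*(-5)*(-15) - 367) = (3*(-17) - 110*0)*(45*(-15) - 367) = (-51 + 0)*(-675 - 367) = -51*(-1042) = 53142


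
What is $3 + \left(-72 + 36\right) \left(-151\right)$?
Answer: $5439$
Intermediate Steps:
$3 + \left(-72 + 36\right) \left(-151\right) = 3 - -5436 = 3 + 5436 = 5439$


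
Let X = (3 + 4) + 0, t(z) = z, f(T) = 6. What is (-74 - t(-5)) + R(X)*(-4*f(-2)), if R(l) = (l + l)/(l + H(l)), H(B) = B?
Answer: -93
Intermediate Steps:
X = 7 (X = 7 + 0 = 7)
R(l) = 1 (R(l) = (l + l)/(l + l) = (2*l)/((2*l)) = (2*l)*(1/(2*l)) = 1)
(-74 - t(-5)) + R(X)*(-4*f(-2)) = (-74 - 1*(-5)) + 1*(-4*6) = (-74 + 5) + 1*(-24) = -69 - 24 = -93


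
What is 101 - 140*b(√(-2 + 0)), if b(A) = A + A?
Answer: 101 - 280*I*√2 ≈ 101.0 - 395.98*I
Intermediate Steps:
b(A) = 2*A
101 - 140*b(√(-2 + 0)) = 101 - 280*√(-2 + 0) = 101 - 280*√(-2) = 101 - 280*I*√2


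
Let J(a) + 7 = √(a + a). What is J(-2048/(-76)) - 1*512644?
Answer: -512651 + 32*√19/19 ≈ -5.1264e+5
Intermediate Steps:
J(a) = -7 + √2*√a (J(a) = -7 + √(a + a) = -7 + √(2*a) = -7 + √2*√a)
J(-2048/(-76)) - 1*512644 = (-7 + √2*√(-2048/(-76))) - 1*512644 = (-7 + √2*√(-2048*(-1/76))) - 512644 = (-7 + √2*√(512/19)) - 512644 = (-7 + √2*(16*√38/19)) - 512644 = (-7 + 32*√19/19) - 512644 = -512651 + 32*√19/19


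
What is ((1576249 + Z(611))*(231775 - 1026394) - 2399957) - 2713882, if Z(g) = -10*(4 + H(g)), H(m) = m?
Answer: -1247635611120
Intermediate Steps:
Z(g) = -40 - 10*g (Z(g) = -10*(4 + g) = -40 - 10*g)
((1576249 + Z(611))*(231775 - 1026394) - 2399957) - 2713882 = ((1576249 + (-40 - 10*611))*(231775 - 1026394) - 2399957) - 2713882 = ((1576249 + (-40 - 6110))*(-794619) - 2399957) - 2713882 = ((1576249 - 6150)*(-794619) - 2399957) - 2713882 = (1570099*(-794619) - 2399957) - 2713882 = (-1247630497281 - 2399957) - 2713882 = -1247632897238 - 2713882 = -1247635611120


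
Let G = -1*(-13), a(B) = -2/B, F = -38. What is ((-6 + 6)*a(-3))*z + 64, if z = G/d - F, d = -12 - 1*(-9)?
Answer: 64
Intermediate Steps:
G = 13
d = -3 (d = -12 + 9 = -3)
z = 101/3 (z = 13/(-3) - 1*(-38) = 13*(-⅓) + 38 = -13/3 + 38 = 101/3 ≈ 33.667)
((-6 + 6)*a(-3))*z + 64 = ((-6 + 6)*(-2/(-3)))*(101/3) + 64 = (0*(-2*(-⅓)))*(101/3) + 64 = (0*(⅔))*(101/3) + 64 = 0*(101/3) + 64 = 0 + 64 = 64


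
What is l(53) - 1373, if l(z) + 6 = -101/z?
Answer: -73188/53 ≈ -1380.9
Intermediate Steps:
l(z) = -6 - 101/z
l(53) - 1373 = (-6 - 101/53) - 1373 = -419/53 - 1373 = -73188/53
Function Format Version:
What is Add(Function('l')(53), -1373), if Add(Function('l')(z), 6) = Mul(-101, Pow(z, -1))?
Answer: Rational(-73188, 53) ≈ -1380.9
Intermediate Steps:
Function('l')(z) = Add(-6, Mul(-101, Pow(z, -1)))
Add(Function('l')(53), -1373) = Add(Add(-6, Mul(-101, Pow(53, -1))), -1373) = Add(Add(-6, Mul(-101, Rational(1, 53))), -1373) = Add(Add(-6, Rational(-101, 53)), -1373) = Add(Rational(-419, 53), -1373) = Rational(-73188, 53)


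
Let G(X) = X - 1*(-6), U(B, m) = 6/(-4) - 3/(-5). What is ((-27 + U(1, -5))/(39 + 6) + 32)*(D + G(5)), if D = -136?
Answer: -7845/2 ≈ -3922.5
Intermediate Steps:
U(B, m) = -9/10 (U(B, m) = 6*(-¼) - 3*(-⅕) = -3/2 + ⅗ = -9/10)
G(X) = 6 + X (G(X) = X + 6 = 6 + X)
((-27 + U(1, -5))/(39 + 6) + 32)*(D + G(5)) = ((-27 - 9/10)/(39 + 6) + 32)*(-136 + (6 + 5)) = (-279/10/45 + 32)*(-136 + 11) = (-279/10*1/45 + 32)*(-125) = (-31/50 + 32)*(-125) = (1569/50)*(-125) = -7845/2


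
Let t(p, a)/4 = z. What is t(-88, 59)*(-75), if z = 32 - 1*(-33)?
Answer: -19500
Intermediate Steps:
z = 65 (z = 32 + 33 = 65)
t(p, a) = 260 (t(p, a) = 4*65 = 260)
t(-88, 59)*(-75) = 260*(-75) = -19500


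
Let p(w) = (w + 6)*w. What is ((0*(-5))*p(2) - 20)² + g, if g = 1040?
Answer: 1440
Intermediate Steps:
p(w) = w*(6 + w) (p(w) = (6 + w)*w = w*(6 + w))
((0*(-5))*p(2) - 20)² + g = ((0*(-5))*(2*(6 + 2)) - 20)² + 1040 = (0*(2*8) - 20)² + 1040 = (0*16 - 20)² + 1040 = (0 - 20)² + 1040 = (-20)² + 1040 = 400 + 1040 = 1440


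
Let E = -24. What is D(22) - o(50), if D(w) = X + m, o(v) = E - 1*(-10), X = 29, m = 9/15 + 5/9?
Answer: 1987/45 ≈ 44.156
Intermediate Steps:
m = 52/45 (m = 9*(1/15) + 5*(⅑) = ⅗ + 5/9 = 52/45 ≈ 1.1556)
o(v) = -14 (o(v) = -24 - 1*(-10) = -24 + 10 = -14)
D(w) = 1357/45 (D(w) = 29 + 52/45 = 1357/45)
D(22) - o(50) = 1357/45 - 1*(-14) = 1357/45 + 14 = 1987/45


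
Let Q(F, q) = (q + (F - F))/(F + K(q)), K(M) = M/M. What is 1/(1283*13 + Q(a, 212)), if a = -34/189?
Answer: 155/2625313 ≈ 5.9041e-5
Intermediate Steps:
a = -34/189 (a = -34*1/189 = -34/189 ≈ -0.17989)
K(M) = 1
Q(F, q) = q/(1 + F) (Q(F, q) = (q + (F - F))/(F + 1) = (q + 0)/(1 + F) = q/(1 + F))
1/(1283*13 + Q(a, 212)) = 1/(1283*13 + 212/(1 - 34/189)) = 1/(16679 + 212/(155/189)) = 1/(16679 + 212*(189/155)) = 1/(16679 + 40068/155) = 1/(2625313/155) = 155/2625313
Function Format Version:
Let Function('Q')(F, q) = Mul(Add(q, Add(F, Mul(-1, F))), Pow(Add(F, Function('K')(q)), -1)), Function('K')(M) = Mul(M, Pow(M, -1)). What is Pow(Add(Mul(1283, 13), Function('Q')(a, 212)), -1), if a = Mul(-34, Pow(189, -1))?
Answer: Rational(155, 2625313) ≈ 5.9041e-5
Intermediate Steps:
a = Rational(-34, 189) (a = Mul(-34, Rational(1, 189)) = Rational(-34, 189) ≈ -0.17989)
Function('K')(M) = 1
Function('Q')(F, q) = Mul(q, Pow(Add(1, F), -1)) (Function('Q')(F, q) = Mul(Add(q, Add(F, Mul(-1, F))), Pow(Add(F, 1), -1)) = Mul(Add(q, 0), Pow(Add(1, F), -1)) = Mul(q, Pow(Add(1, F), -1)))
Pow(Add(Mul(1283, 13), Function('Q')(a, 212)), -1) = Pow(Add(Mul(1283, 13), Mul(212, Pow(Add(1, Rational(-34, 189)), -1))), -1) = Pow(Add(16679, Mul(212, Pow(Rational(155, 189), -1))), -1) = Pow(Add(16679, Mul(212, Rational(189, 155))), -1) = Pow(Add(16679, Rational(40068, 155)), -1) = Pow(Rational(2625313, 155), -1) = Rational(155, 2625313)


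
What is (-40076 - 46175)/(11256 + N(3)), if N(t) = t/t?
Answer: -86251/11257 ≈ -7.6620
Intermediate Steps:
N(t) = 1
(-40076 - 46175)/(11256 + N(3)) = (-40076 - 46175)/(11256 + 1) = -86251/11257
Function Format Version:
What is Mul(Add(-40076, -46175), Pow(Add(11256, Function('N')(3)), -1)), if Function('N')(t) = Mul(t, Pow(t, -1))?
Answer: Rational(-86251, 11257) ≈ -7.6620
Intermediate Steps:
Function('N')(t) = 1
Mul(Add(-40076, -46175), Pow(Add(11256, Function('N')(3)), -1)) = Mul(Add(-40076, -46175), Pow(Add(11256, 1), -1)) = Mul(-86251, Pow(11257, -1)) = Mul(-86251, Rational(1, 11257)) = Rational(-86251, 11257)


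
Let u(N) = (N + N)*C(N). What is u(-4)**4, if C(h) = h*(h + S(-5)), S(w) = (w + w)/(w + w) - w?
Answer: 16777216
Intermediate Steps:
S(w) = 1 - w (S(w) = (2*w)/((2*w)) - w = (2*w)*(1/(2*w)) - w = 1 - w)
C(h) = h*(6 + h) (C(h) = h*(h + (1 - 1*(-5))) = h*(h + (1 + 5)) = h*(h + 6) = h*(6 + h))
u(N) = 2*N**2*(6 + N) (u(N) = (N + N)*(N*(6 + N)) = (2*N)*(N*(6 + N)) = 2*N**2*(6 + N))
u(-4)**4 = (2*(-4)**2*(6 - 4))**4 = (2*16*2)**4 = 64**4 = 16777216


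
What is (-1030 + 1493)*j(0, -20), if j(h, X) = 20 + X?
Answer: 0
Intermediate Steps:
(-1030 + 1493)*j(0, -20) = (-1030 + 1493)*(20 - 20) = 463*0 = 0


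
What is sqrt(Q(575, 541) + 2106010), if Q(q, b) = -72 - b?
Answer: 3*sqrt(233933) ≈ 1451.0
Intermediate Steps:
sqrt(Q(575, 541) + 2106010) = sqrt((-72 - 1*541) + 2106010) = sqrt((-72 - 541) + 2106010) = sqrt(-613 + 2106010) = sqrt(2105397) = 3*sqrt(233933)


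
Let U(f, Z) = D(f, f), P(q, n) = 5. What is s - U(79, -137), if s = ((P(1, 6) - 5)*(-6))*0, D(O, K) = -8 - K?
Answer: 87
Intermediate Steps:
U(f, Z) = -8 - f
s = 0 (s = ((5 - 5)*(-6))*0 = (0*(-6))*0 = 0*0 = 0)
s - U(79, -137) = 0 - (-8 - 1*79) = 0 - (-8 - 79) = 0 - 1*(-87) = 0 + 87 = 87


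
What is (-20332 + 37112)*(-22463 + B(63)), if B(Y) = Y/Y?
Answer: -376912360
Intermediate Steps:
B(Y) = 1
(-20332 + 37112)*(-22463 + B(63)) = (-20332 + 37112)*(-22463 + 1) = 16780*(-22462) = -376912360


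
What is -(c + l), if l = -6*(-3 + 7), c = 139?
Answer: -115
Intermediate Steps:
l = -24 (l = -6*4 = -24)
-(c + l) = -(139 - 24) = -1*115 = -115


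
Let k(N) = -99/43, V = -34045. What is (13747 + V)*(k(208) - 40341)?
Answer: 35212199076/43 ≈ 8.1889e+8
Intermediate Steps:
k(N) = -99/43 (k(N) = -99*1/43 = -99/43)
(13747 + V)*(k(208) - 40341) = (13747 - 34045)*(-99/43 - 40341) = -20298*(-1734762/43) = 35212199076/43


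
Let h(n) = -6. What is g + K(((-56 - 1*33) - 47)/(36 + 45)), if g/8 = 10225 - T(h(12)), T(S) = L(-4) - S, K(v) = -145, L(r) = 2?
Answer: 81591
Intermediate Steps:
T(S) = 2 - S
g = 81736 (g = 8*(10225 - (2 - 1*(-6))) = 8*(10225 - (2 + 6)) = 8*(10225 - 1*8) = 8*(10225 - 8) = 8*10217 = 81736)
g + K(((-56 - 1*33) - 47)/(36 + 45)) = 81736 - 145 = 81591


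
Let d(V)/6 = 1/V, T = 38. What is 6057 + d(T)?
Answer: 115086/19 ≈ 6057.2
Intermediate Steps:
d(V) = 6/V
6057 + d(T) = 6057 + 6/38 = 6057 + 6*(1/38) = 6057 + 3/19 = 115086/19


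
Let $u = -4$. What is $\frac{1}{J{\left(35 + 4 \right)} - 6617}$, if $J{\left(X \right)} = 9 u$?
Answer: $- \frac{1}{6653} \approx -0.00015031$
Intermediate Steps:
$J{\left(X \right)} = -36$ ($J{\left(X \right)} = 9 \left(-4\right) = -36$)
$\frac{1}{J{\left(35 + 4 \right)} - 6617} = \frac{1}{-36 - 6617} = \frac{1}{-6653} = - \frac{1}{6653}$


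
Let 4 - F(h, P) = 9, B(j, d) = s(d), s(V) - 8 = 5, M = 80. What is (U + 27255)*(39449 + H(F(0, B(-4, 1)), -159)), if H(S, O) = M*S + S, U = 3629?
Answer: 1205834896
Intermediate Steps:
s(V) = 13 (s(V) = 8 + 5 = 13)
B(j, d) = 13
F(h, P) = -5 (F(h, P) = 4 - 1*9 = 4 - 9 = -5)
H(S, O) = 81*S (H(S, O) = 80*S + S = 81*S)
(U + 27255)*(39449 + H(F(0, B(-4, 1)), -159)) = (3629 + 27255)*(39449 + 81*(-5)) = 30884*(39449 - 405) = 30884*39044 = 1205834896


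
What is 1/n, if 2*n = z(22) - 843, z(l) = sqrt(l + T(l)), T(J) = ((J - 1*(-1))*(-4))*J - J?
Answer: -1686/712673 - 4*I*sqrt(506)/712673 ≈ -0.0023657 - 0.00012625*I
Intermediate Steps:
T(J) = -J + J*(-4 - 4*J) (T(J) = ((J + 1)*(-4))*J - J = ((1 + J)*(-4))*J - J = (-4 - 4*J)*J - J = J*(-4 - 4*J) - J = -J + J*(-4 - 4*J))
z(l) = sqrt(l - l*(5 + 4*l))
n = -843/2 + I*sqrt(506) (n = (2*sqrt(22*(-1 - 1*22)) - 843)/2 = (2*sqrt(22*(-1 - 22)) - 843)/2 = (2*sqrt(22*(-23)) - 843)/2 = (2*sqrt(-506) - 843)/2 = (2*(I*sqrt(506)) - 843)/2 = (2*I*sqrt(506) - 843)/2 = (-843 + 2*I*sqrt(506))/2 = -843/2 + I*sqrt(506) ≈ -421.5 + 22.494*I)
1/n = 1/(-843/2 + I*sqrt(506))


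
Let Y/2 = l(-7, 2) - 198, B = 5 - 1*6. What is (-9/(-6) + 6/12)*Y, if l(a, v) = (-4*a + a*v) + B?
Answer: -740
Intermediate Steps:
B = -1 (B = 5 - 6 = -1)
l(a, v) = -1 - 4*a + a*v (l(a, v) = (-4*a + a*v) - 1 = -1 - 4*a + a*v)
Y = -370 (Y = 2*((-1 - 4*(-7) - 7*2) - 198) = 2*((-1 + 28 - 14) - 198) = 2*(13 - 198) = 2*(-185) = -370)
(-9/(-6) + 6/12)*Y = (-9/(-6) + 6/12)*(-370) = (-9*(-1/6) + 6*(1/12))*(-370) = (3/2 + 1/2)*(-370) = 2*(-370) = -740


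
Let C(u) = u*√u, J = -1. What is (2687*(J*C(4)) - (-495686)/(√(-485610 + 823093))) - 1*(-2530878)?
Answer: 2509382 + 495686*√337483/337483 ≈ 2.5102e+6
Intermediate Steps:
C(u) = u^(3/2)
(2687*(J*C(4)) - (-495686)/(√(-485610 + 823093))) - 1*(-2530878) = (2687*(-4^(3/2)) - (-495686)/(√(-485610 + 823093))) - 1*(-2530878) = (2687*(-1*8) - (-495686)/(√337483)) + 2530878 = (2687*(-8) - (-495686)*√337483/337483) + 2530878 = (-21496 - (-495686)*√337483/337483) + 2530878 = (-21496 + 495686*√337483/337483) + 2530878 = 2509382 + 495686*√337483/337483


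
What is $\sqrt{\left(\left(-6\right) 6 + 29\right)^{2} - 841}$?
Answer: $6 i \sqrt{22} \approx 28.142 i$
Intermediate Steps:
$\sqrt{\left(\left(-6\right) 6 + 29\right)^{2} - 841} = \sqrt{\left(-36 + 29\right)^{2} - 841} = \sqrt{\left(-7\right)^{2} - 841} = \sqrt{49 - 841} = \sqrt{-792} = 6 i \sqrt{22}$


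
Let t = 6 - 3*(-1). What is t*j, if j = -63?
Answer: -567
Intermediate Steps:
t = 9 (t = 6 + 3 = 9)
t*j = 9*(-63) = -567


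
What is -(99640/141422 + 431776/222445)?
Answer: -41613522636/15729308395 ≈ -2.6456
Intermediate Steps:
-(99640/141422 + 431776/222445) = -(99640*(1/141422) + 431776*(1/222445)) = -(49820/70711 + 431776/222445) = -1*41613522636/15729308395 = -41613522636/15729308395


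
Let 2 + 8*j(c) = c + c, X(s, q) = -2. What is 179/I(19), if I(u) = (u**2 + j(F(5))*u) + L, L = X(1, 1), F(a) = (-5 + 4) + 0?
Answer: 358/699 ≈ 0.51216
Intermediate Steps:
F(a) = -1 (F(a) = -1 + 0 = -1)
j(c) = -1/4 + c/4 (j(c) = -1/4 + (c + c)/8 = -1/4 + (2*c)/8 = -1/4 + c/4)
L = -2
I(u) = -2 + u**2 - u/2 (I(u) = (u**2 + (-1/4 + (1/4)*(-1))*u) - 2 = (u**2 + (-1/4 - 1/4)*u) - 2 = (u**2 - u/2) - 2 = -2 + u**2 - u/2)
179/I(19) = 179/(-2 + 19**2 - 1/2*19) = 179/(-2 + 361 - 19/2) = 179/(699/2) = 179*(2/699) = 358/699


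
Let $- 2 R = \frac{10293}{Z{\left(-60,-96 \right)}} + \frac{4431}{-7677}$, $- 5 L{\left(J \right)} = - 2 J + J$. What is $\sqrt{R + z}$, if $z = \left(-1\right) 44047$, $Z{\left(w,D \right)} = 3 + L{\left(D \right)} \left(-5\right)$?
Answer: $\frac{i \sqrt{3882479602661}}{9383} \approx 210.0 i$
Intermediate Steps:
$L{\left(J \right)} = \frac{J}{5}$ ($L{\left(J \right)} = - \frac{- 2 J + J}{5} = - \frac{\left(-1\right) J}{5} = \frac{J}{5}$)
$Z{\left(w,D \right)} = 3 - D$ ($Z{\left(w,D \right)} = 3 + \frac{D}{5} \left(-5\right) = 3 - D$)
$z = -44047$
$R = - \frac{485066}{9383}$ ($R = - \frac{\frac{10293}{3 - -96} + \frac{4431}{-7677}}{2} = - \frac{\frac{10293}{3 + 96} + 4431 \left(- \frac{1}{7677}\right)}{2} = - \frac{\frac{10293}{99} - \frac{1477}{2559}}{2} = - \frac{10293 \cdot \frac{1}{99} - \frac{1477}{2559}}{2} = - \frac{\frac{3431}{33} - \frac{1477}{2559}}{2} = \left(- \frac{1}{2}\right) \frac{970132}{9383} = - \frac{485066}{9383} \approx -51.696$)
$\sqrt{R + z} = \sqrt{- \frac{485066}{9383} - 44047} = \sqrt{- \frac{413778067}{9383}} = \frac{i \sqrt{3882479602661}}{9383}$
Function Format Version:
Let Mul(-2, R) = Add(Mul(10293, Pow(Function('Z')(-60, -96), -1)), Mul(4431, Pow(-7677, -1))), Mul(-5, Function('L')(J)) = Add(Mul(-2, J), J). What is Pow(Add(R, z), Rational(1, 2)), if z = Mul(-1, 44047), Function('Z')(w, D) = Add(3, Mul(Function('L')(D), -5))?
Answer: Mul(Rational(1, 9383), I, Pow(3882479602661, Rational(1, 2))) ≈ Mul(210.00, I)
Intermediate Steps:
Function('L')(J) = Mul(Rational(1, 5), J) (Function('L')(J) = Mul(Rational(-1, 5), Add(Mul(-2, J), J)) = Mul(Rational(-1, 5), Mul(-1, J)) = Mul(Rational(1, 5), J))
Function('Z')(w, D) = Add(3, Mul(-1, D)) (Function('Z')(w, D) = Add(3, Mul(Mul(Rational(1, 5), D), -5)) = Add(3, Mul(-1, D)))
z = -44047
R = Rational(-485066, 9383) (R = Mul(Rational(-1, 2), Add(Mul(10293, Pow(Add(3, Mul(-1, -96)), -1)), Mul(4431, Pow(-7677, -1)))) = Mul(Rational(-1, 2), Add(Mul(10293, Pow(Add(3, 96), -1)), Mul(4431, Rational(-1, 7677)))) = Mul(Rational(-1, 2), Add(Mul(10293, Pow(99, -1)), Rational(-1477, 2559))) = Mul(Rational(-1, 2), Add(Mul(10293, Rational(1, 99)), Rational(-1477, 2559))) = Mul(Rational(-1, 2), Add(Rational(3431, 33), Rational(-1477, 2559))) = Mul(Rational(-1, 2), Rational(970132, 9383)) = Rational(-485066, 9383) ≈ -51.696)
Pow(Add(R, z), Rational(1, 2)) = Pow(Add(Rational(-485066, 9383), -44047), Rational(1, 2)) = Pow(Rational(-413778067, 9383), Rational(1, 2)) = Mul(Rational(1, 9383), I, Pow(3882479602661, Rational(1, 2)))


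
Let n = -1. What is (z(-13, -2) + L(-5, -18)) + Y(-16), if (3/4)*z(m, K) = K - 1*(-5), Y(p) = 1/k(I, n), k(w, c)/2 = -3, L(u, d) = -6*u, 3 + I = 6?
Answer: 203/6 ≈ 33.833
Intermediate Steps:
I = 3 (I = -3 + 6 = 3)
k(w, c) = -6 (k(w, c) = 2*(-3) = -6)
Y(p) = -⅙ (Y(p) = 1/(-6) = -⅙)
z(m, K) = 20/3 + 4*K/3 (z(m, K) = 4*(K - 1*(-5))/3 = 4*(K + 5)/3 = 4*(5 + K)/3 = 20/3 + 4*K/3)
(z(-13, -2) + L(-5, -18)) + Y(-16) = ((20/3 + (4/3)*(-2)) - 6*(-5)) - ⅙ = ((20/3 - 8/3) + 30) - ⅙ = (4 + 30) - ⅙ = 34 - ⅙ = 203/6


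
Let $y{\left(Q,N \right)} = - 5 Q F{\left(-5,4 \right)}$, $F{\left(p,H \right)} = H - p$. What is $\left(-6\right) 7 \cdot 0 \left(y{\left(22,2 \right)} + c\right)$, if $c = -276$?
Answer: $0$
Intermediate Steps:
$y{\left(Q,N \right)} = - 45 Q$ ($y{\left(Q,N \right)} = - 5 Q \left(4 - -5\right) = - 5 Q \left(4 + 5\right) = - 5 Q 9 = - 45 Q$)
$\left(-6\right) 7 \cdot 0 \left(y{\left(22,2 \right)} + c\right) = \left(-6\right) 7 \cdot 0 \left(\left(-45\right) 22 - 276\right) = \left(-42\right) 0 \left(-990 - 276\right) = 0 \left(-1266\right) = 0$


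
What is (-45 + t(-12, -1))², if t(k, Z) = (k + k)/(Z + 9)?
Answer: 2304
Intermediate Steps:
t(k, Z) = 2*k/(9 + Z) (t(k, Z) = (2*k)/(9 + Z) = 2*k/(9 + Z))
(-45 + t(-12, -1))² = (-45 + 2*(-12)/(9 - 1))² = (-45 + 2*(-12)/8)² = (-45 + 2*(-12)*(⅛))² = (-45 - 3)² = (-48)² = 2304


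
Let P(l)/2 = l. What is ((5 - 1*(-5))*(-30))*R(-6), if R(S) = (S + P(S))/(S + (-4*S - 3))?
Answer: 360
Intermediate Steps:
P(l) = 2*l
R(S) = 3*S/(-3 - 3*S) (R(S) = (S + 2*S)/(S + (-4*S - 3)) = (3*S)/(S + (-3 - 4*S)) = (3*S)/(-3 - 3*S) = 3*S/(-3 - 3*S))
((5 - 1*(-5))*(-30))*R(-6) = ((5 - 1*(-5))*(-30))*(-1*(-6)/(1 - 6)) = ((5 + 5)*(-30))*(-1*(-6)/(-5)) = (10*(-30))*(-1*(-6)*(-⅕)) = -300*(-6/5) = 360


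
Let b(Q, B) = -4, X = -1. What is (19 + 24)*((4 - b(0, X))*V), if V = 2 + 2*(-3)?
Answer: -1376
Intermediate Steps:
V = -4 (V = 2 - 6 = -4)
(19 + 24)*((4 - b(0, X))*V) = (19 + 24)*((4 - 1*(-4))*(-4)) = 43*((4 + 4)*(-4)) = 43*(8*(-4)) = 43*(-32) = -1376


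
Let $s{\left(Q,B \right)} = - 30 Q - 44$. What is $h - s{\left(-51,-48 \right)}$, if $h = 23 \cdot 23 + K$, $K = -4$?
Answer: $-961$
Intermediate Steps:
$s{\left(Q,B \right)} = -44 - 30 Q$
$h = 525$ ($h = 23 \cdot 23 - 4 = 529 - 4 = 525$)
$h - s{\left(-51,-48 \right)} = 525 - \left(-44 - -1530\right) = 525 - \left(-44 + 1530\right) = 525 - 1486 = -961$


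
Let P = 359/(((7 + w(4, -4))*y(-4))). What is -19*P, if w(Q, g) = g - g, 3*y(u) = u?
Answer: 20463/28 ≈ 730.82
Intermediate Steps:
y(u) = u/3
w(Q, g) = 0
P = -1077/28 (P = 359/(((7 + 0)*((⅓)*(-4)))) = 359/((7*(-4/3))) = 359/(-28/3) = 359*(-3/28) = -1077/28 ≈ -38.464)
-19*P = -19*(-1077/28) = 20463/28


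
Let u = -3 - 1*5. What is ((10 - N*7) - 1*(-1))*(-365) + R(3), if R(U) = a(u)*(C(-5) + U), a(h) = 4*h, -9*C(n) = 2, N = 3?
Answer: 32050/9 ≈ 3561.1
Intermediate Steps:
u = -8 (u = -3 - 5 = -8)
C(n) = -2/9 (C(n) = -1/9*2 = -2/9)
R(U) = 64/9 - 32*U (R(U) = (4*(-8))*(-2/9 + U) = -32*(-2/9 + U) = 64/9 - 32*U)
((10 - N*7) - 1*(-1))*(-365) + R(3) = ((10 - 3*7) - 1*(-1))*(-365) + (64/9 - 32*3) = ((10 - 1*21) + 1)*(-365) + (64/9 - 96) = ((10 - 21) + 1)*(-365) - 800/9 = (-11 + 1)*(-365) - 800/9 = -10*(-365) - 800/9 = 3650 - 800/9 = 32050/9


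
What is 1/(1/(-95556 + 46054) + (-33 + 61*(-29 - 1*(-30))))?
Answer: 49502/1386055 ≈ 0.035714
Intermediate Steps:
1/(1/(-95556 + 46054) + (-33 + 61*(-29 - 1*(-30)))) = 1/(1/(-49502) + (-33 + 61*(-29 + 30))) = 1/(-1/49502 + (-33 + 61*1)) = 1/(-1/49502 + (-33 + 61)) = 1/(-1/49502 + 28) = 1/(1386055/49502) = 49502/1386055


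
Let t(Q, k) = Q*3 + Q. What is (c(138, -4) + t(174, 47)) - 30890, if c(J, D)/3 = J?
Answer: -29780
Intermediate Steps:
t(Q, k) = 4*Q (t(Q, k) = 3*Q + Q = 4*Q)
c(J, D) = 3*J
(c(138, -4) + t(174, 47)) - 30890 = (3*138 + 4*174) - 30890 = (414 + 696) - 30890 = 1110 - 30890 = -29780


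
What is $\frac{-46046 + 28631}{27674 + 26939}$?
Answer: $- \frac{17415}{54613} \approx -0.31888$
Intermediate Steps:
$\frac{-46046 + 28631}{27674 + 26939} = - \frac{17415}{54613}$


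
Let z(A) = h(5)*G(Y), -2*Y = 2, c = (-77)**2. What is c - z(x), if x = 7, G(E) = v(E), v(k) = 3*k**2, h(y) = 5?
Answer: 5914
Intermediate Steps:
c = 5929
Y = -1 (Y = -1/2*2 = -1)
G(E) = 3*E**2
z(A) = 15 (z(A) = 5*(3*(-1)**2) = 5*(3*1) = 5*3 = 15)
c - z(x) = 5929 - 1*15 = 5929 - 15 = 5914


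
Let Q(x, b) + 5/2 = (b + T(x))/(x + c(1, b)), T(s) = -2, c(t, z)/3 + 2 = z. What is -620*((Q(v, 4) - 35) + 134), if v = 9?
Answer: -179738/3 ≈ -59913.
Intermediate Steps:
c(t, z) = -6 + 3*z
Q(x, b) = -5/2 + (-2 + b)/(-6 + x + 3*b) (Q(x, b) = -5/2 + (b - 2)/(x + (-6 + 3*b)) = -5/2 + (-2 + b)/(-6 + x + 3*b))
-620*((Q(v, 4) - 35) + 134) = -620*(((26 - 13*4 - 5*9)/(2*(-6 + 9 + 3*4)) - 35) + 134) = -620*(((26 - 52 - 45)/(2*(-6 + 9 + 12)) - 35) + 134) = -620*(((½)*(-71)/15 - 35) + 134) = -620*(((½)*(1/15)*(-71) - 35) + 134) = -620*((-71/30 - 35) + 134) = -620*(-1121/30 + 134) = -620*2899/30 = -179738/3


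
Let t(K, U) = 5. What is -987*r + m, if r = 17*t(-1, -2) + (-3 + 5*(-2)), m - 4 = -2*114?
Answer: -71288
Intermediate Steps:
m = -224 (m = 4 - 2*114 = 4 - 228 = -224)
r = 72 (r = 17*5 + (-3 + 5*(-2)) = 85 + (-3 - 10) = 85 - 13 = 72)
-987*r + m = -987*72 - 224 = -71064 - 224 = -71288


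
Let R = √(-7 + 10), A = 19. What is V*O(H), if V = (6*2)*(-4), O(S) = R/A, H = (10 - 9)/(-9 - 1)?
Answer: -48*√3/19 ≈ -4.3757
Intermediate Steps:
R = √3 ≈ 1.7320
H = -⅒ (H = 1/(-10) = 1*(-⅒) = -⅒ ≈ -0.10000)
O(S) = √3/19
V = -48 (V = 12*(-4) = -48)
V*O(H) = -48*√3/19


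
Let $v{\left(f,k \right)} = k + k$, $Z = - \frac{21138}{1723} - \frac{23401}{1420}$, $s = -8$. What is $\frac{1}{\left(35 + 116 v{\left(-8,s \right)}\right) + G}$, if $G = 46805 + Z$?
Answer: $\frac{2446660}{109990217557} \approx 2.2244 \cdot 10^{-5}$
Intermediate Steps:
$Z = - \frac{70335883}{2446660}$ ($Z = \left(-21138\right) \frac{1}{1723} - \frac{23401}{1420} = - \frac{21138}{1723} - \frac{23401}{1420} = - \frac{70335883}{2446660} \approx -28.748$)
$G = \frac{114445585417}{2446660}$ ($G = 46805 - \frac{70335883}{2446660} = \frac{114445585417}{2446660} \approx 46776.0$)
$v{\left(f,k \right)} = 2 k$
$\frac{1}{\left(35 + 116 v{\left(-8,s \right)}\right) + G} = \frac{1}{\left(35 + 116 \cdot 2 \left(-8\right)\right) + \frac{114445585417}{2446660}} = \frac{1}{\left(35 + 116 \left(-16\right)\right) + \frac{114445585417}{2446660}} = \frac{1}{\left(35 - 1856\right) + \frac{114445585417}{2446660}} = \frac{1}{-1821 + \frac{114445585417}{2446660}} = \frac{1}{\frac{109990217557}{2446660}} = \frac{2446660}{109990217557}$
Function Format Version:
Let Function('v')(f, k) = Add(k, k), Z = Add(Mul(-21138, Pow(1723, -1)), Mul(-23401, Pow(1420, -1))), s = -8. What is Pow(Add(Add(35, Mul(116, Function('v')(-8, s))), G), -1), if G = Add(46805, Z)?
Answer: Rational(2446660, 109990217557) ≈ 2.2244e-5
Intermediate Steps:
Z = Rational(-70335883, 2446660) (Z = Add(Mul(-21138, Rational(1, 1723)), Mul(-23401, Rational(1, 1420))) = Add(Rational(-21138, 1723), Rational(-23401, 1420)) = Rational(-70335883, 2446660) ≈ -28.748)
G = Rational(114445585417, 2446660) (G = Add(46805, Rational(-70335883, 2446660)) = Rational(114445585417, 2446660) ≈ 46776.)
Function('v')(f, k) = Mul(2, k)
Pow(Add(Add(35, Mul(116, Function('v')(-8, s))), G), -1) = Pow(Add(Add(35, Mul(116, Mul(2, -8))), Rational(114445585417, 2446660)), -1) = Pow(Add(Add(35, Mul(116, -16)), Rational(114445585417, 2446660)), -1) = Pow(Add(Add(35, -1856), Rational(114445585417, 2446660)), -1) = Pow(Add(-1821, Rational(114445585417, 2446660)), -1) = Pow(Rational(109990217557, 2446660), -1) = Rational(2446660, 109990217557)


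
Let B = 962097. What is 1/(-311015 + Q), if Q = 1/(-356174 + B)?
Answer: -605923/188451141844 ≈ -3.2153e-6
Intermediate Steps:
Q = 1/605923 (Q = 1/(-356174 + 962097) = 1/605923 ≈ 1.6504e-6)
1/(-311015 + Q) = 1/(-311015 + 1/605923) = 1/(-188451141844/605923) = -605923/188451141844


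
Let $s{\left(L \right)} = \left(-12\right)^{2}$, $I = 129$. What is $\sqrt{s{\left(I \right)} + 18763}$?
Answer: $\sqrt{18907} \approx 137.5$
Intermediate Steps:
$s{\left(L \right)} = 144$
$\sqrt{s{\left(I \right)} + 18763} = \sqrt{144 + 18763} = \sqrt{18907}$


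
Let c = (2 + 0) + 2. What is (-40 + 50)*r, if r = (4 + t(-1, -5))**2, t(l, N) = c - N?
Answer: 1690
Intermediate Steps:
c = 4 (c = 2 + 2 = 4)
t(l, N) = 4 - N
r = 169 (r = (4 + (4 - 1*(-5)))**2 = (4 + (4 + 5))**2 = (4 + 9)**2 = 13**2 = 169)
(-40 + 50)*r = (-40 + 50)*169 = 10*169 = 1690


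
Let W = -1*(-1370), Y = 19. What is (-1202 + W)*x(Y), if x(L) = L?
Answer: 3192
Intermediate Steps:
W = 1370
(-1202 + W)*x(Y) = (-1202 + 1370)*19 = 168*19 = 3192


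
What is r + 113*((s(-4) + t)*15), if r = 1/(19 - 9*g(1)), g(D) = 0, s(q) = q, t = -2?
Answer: -193229/19 ≈ -10170.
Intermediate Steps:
r = 1/19 (r = 1/(19 - 9*0) = 1/(19 + 0) = 1/19 ≈ 0.052632)
r + 113*((s(-4) + t)*15) = 1/19 + 113*((-4 - 2)*15) = 1/19 + 113*(-6*15) = 1/19 + 113*(-90) = 1/19 - 10170 = -193229/19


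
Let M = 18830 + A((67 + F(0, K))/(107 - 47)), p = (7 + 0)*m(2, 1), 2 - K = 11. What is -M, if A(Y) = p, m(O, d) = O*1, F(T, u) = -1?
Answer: -18844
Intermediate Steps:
K = -9 (K = 2 - 1*11 = 2 - 11 = -9)
m(O, d) = O
p = 14 (p = (7 + 0)*2 = 7*2 = 14)
A(Y) = 14
M = 18844 (M = 18830 + 14 = 18844)
-M = -1*18844 = -18844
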